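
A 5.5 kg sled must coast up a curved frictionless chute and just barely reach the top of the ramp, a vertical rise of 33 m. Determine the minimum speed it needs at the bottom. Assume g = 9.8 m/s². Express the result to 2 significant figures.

v = 25 m/s

At the top it is momentarily at rest, so all KE converts to PE: ½mv² = mgh
v = √(2gh) = √(2 × 9.8 × 33) = 25.43 m/s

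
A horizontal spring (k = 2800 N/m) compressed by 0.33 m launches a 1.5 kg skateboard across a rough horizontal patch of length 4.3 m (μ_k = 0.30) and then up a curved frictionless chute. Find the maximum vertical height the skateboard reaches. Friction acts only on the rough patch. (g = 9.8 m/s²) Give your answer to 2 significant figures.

Spring energy: E₀ = ½kx² = ½(2800)(0.33)² = 152.46 J
Friction: W_f = μ_k mg d = (0.30)(1.5)(9.8)(4.3) = 18.96 J
Energy at base of ramp: E = 152.46 − 18.96 = 133.50 J
At max height all remaining energy is PE: mgh = E ⇒ h = E/(mg) = 133.50/(1.5 × 9.8) = 9.081 m

h = 9.1 m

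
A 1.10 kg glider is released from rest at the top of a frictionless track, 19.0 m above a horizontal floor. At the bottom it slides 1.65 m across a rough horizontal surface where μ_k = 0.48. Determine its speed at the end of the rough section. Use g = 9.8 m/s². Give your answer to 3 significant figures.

v = 18.9 m/s

Applying the work–energy principle:
mgh = ½mv² + μ_k m g d
W_f = μ_k mg d = (0.48)(1.10)(9.8)(1.65) = 8.538 J
½mv² = mgh − W_f = 204.82 − 8.538 = 196.28 J
v = √(2 × 196.28/1.10) = 18.89 m/s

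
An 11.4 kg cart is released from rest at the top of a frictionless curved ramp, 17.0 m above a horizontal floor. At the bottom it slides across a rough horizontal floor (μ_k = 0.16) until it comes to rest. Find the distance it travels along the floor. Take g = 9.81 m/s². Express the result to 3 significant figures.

d = 106 m

Applying the work–energy principle:
At rest all PE has been dissipated by friction: mgh = μ_k m g d
d = h/μ_k = 17.0/0.16 = 106.2 m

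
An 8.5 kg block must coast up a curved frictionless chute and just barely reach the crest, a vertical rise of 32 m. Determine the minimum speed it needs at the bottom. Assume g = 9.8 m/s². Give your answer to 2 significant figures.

At the top it is momentarily at rest, so all KE converts to PE: ½mv² = mgh
v = √(2gh) = √(2 × 9.8 × 32) = 25.04 m/s

v = 25 m/s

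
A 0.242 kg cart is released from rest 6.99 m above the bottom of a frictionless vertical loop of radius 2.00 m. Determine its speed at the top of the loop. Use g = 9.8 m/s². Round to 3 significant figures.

Energy conservation: mgh = ½mv_top² + mg(2r)
v_top² = 2g(h − 2r) = 2(9.8)(6.99 − 4.000) = 58.60
v_top = 7.655 m/s

v = 7.66 m/s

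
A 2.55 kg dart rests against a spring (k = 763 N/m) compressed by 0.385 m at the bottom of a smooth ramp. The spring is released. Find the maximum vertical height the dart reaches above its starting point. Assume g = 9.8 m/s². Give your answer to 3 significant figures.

Energy conservation from release to the highest point: ½kx² = mgh
h = kx²/(2mg) = (763)(0.385)²/(2 × 2.55 × 9.8) = 2.263 m

h = 2.26 m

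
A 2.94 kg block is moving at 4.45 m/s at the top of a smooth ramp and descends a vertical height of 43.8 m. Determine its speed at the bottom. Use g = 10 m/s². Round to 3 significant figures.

Energy conservation between the two points: ½mv₀² + mgh = ½mv²
v² = v₀² + 2gh = (4.45)² + 2(10)(43.8) = 895.80
v = √895.80 = 29.93 m/s

v = 29.9 m/s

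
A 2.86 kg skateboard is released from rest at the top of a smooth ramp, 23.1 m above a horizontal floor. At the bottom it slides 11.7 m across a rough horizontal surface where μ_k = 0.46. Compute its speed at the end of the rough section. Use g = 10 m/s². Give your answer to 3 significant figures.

v = 18.8 m/s

Energy bookkeeping (friction removes W_f = μ_k N d):
mgh = ½mv² + μ_k m g d
W_f = μ_k mg d = (0.46)(2.86)(10)(11.7) = 153.9 J
½mv² = mgh − W_f = 660.66 − 153.9 = 506.73 J
v = √(2 × 506.73/2.86) = 18.82 m/s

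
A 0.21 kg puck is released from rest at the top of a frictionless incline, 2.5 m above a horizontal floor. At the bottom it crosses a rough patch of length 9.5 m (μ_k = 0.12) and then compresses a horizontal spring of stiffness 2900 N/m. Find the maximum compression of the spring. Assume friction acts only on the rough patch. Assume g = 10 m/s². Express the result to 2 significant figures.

x = 0.044 m

Initial energy: E₁ = mgh = (0.21)(10)(2.5) = 5.2500 J
Friction removes W_f = μ_k mg d = (0.12)(0.21)(10)(9.5) = 2.394 J
Energy reaching the spring: E = 5.2500 − 2.394 = 2.8560 J
At max compression ½kx² = E ⇒ x = √(2E/k) = √(2 × 2.8560/2900) = 0.04438 m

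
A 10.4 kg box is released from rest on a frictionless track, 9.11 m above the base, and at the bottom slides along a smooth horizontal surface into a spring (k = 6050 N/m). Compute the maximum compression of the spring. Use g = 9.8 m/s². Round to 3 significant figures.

At max compression the box is momentarily at rest: mgh = ½kx²
x = √(2mgh/k) = √(2 × 10.4 × 9.8 × 9.11 / 6050) = 0.5540 m

x = 0.554 m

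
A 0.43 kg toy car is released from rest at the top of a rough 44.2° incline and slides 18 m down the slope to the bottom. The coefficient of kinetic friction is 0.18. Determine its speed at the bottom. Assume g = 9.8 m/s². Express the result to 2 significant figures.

v = 14 m/s

Energy: mgh = ½mv² + W_f, with h = L sinθ and W_f = μ_k (mg cosθ) L
mgh = mgL sinθ = (0.43)(9.8)(18)sin44.2° = 52.881 J
W_f = μ_k mg cosθ · L = (0.18)(0.43)(9.8)cos44.2°·18 = 9.788 J
½mv² = 52.881 − 9.788 = 43.093 J
v = √(2 × 43.093/0.43) = 14.16 m/s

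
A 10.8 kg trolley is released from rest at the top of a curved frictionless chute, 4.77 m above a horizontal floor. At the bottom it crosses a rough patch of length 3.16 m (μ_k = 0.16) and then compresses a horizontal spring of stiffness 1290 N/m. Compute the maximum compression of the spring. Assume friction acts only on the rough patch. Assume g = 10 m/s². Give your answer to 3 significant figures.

Initial energy: E₁ = mgh = (10.8)(10)(4.77) = 515.16 J
Friction removes W_f = μ_k mg d = (0.16)(10.8)(10)(3.16) = 54.60 J
Energy reaching the spring: E = 515.16 − 54.60 = 460.56 J
At max compression ½kx² = E ⇒ x = √(2E/k) = √(2 × 460.56/1290) = 0.8450 m

x = 0.845 m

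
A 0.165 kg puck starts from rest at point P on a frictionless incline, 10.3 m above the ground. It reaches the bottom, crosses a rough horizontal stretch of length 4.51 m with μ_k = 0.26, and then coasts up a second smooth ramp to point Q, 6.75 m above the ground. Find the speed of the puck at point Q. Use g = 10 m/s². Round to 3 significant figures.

v = 6.90 m/s

Energy at P: mgh₁ = (0.165)(10)(10.3) = 16.995 J
Friction loss: W_f = μ_k mg d = 1.935 J
At Q: ½mv² + mgh₂ = mgh₁ − W_f
½mv² = 16.995 − 1.935 − 11.138 = 3.9227 J
v = √(2 × 3.9227/0.165) = 6.896 m/s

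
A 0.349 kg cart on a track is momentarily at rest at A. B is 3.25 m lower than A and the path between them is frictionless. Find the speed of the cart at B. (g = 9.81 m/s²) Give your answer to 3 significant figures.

v = 7.99 m/s

By conservation of mechanical energy, mgh = ½mv²
The mass cancels from both sides.
v = √(2gh) = √(2 × 9.81 × 3.25) = √63.765 = 7.985 m/s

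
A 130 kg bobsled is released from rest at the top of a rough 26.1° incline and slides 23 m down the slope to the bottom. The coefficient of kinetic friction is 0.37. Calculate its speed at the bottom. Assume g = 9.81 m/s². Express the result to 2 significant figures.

v = 7.0 m/s

Work–energy: mg(L sinθ) − μ_k(mg cosθ)L = ½mv²
mgh = mgL sinθ = (130)(9.81)(23)sin26.1° = 12904 J
W_f = μ_k mg cosθ · L = (0.37)(130)(9.81)cos26.1°·23 = 9746 J
½mv² = 12904 − 9746 = 3158.1 J
v = √(2 × 3158.1/130) = 6.970 m/s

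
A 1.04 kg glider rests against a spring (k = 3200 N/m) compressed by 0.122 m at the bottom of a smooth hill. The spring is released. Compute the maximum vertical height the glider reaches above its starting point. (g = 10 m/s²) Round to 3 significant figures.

Energy conservation from release to the highest point: ½kx² = mgh
h = kx²/(2mg) = (3200)(0.122)²/(2 × 1.04 × 10) = 2.290 m

h = 2.29 m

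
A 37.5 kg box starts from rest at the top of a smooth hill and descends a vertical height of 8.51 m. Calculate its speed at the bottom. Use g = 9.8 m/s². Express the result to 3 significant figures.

Energy conservation between the two points: mgh = ½mv²
The mass cancels from both sides.
v = √(2gh) = √(2 × 9.8 × 8.51) = √166.80 = 12.91 m/s

v = 12.9 m/s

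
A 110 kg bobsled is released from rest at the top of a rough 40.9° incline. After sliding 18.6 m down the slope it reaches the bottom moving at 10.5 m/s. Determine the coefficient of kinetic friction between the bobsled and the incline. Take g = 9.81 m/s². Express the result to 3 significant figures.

The energy dissipated by friction is the PE lost minus the KE gained:
mgL sinθ = 13141 J; ½mv² = 6063.8 J
W_f = 13141 − 6063.8 = 7078 J
μ_k = W_f/(mg cosθ · L) = 7078/(815.6 × 18.6) = 0.4665

μ_k = 0.467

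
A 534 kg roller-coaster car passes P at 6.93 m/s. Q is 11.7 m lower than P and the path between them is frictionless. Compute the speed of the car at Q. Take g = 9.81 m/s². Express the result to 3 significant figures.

v = 16.7 m/s

Energy conservation between the two points: ½mv₀² + mgh = ½mv²
v² = v₀² + 2gh = (6.93)² + 2(9.81)(11.7) = 277.58
v = √277.58 = 16.66 m/s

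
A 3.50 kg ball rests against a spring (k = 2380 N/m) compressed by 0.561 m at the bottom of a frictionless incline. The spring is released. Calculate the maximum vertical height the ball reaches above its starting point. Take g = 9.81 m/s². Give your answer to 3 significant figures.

All spring PE becomes gravitational PE at the highest point: ½kx² = mgh
h = kx²/(2mg) = (2380)(0.561)²/(2 × 3.50 × 9.81) = 10.91 m

h = 10.9 m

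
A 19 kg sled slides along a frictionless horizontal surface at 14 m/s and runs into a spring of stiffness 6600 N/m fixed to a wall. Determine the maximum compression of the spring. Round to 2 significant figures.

x = 0.75 m

All KE is stored as spring PE at maximum compression: ½mv² = ½kx²
x = v√(m/k) = 14 × √(19/6600) = 0.7512 m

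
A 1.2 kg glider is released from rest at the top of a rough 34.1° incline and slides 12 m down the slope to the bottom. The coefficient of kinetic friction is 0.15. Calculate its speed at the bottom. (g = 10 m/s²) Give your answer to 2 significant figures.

v = 10 m/s

Energy: mgh = ½mv² + W_f, with h = L sinθ and W_f = μ_k (mg cosθ) L
mgh = mgL sinθ = (1.2)(10)(12)sin34.1° = 80.732 J
W_f = μ_k mg cosθ · L = (0.15)(1.2)(10)cos34.1°·12 = 17.89 J
½mv² = 80.732 − 17.89 = 62.846 J
v = √(2 × 62.846/1.2) = 10.23 m/s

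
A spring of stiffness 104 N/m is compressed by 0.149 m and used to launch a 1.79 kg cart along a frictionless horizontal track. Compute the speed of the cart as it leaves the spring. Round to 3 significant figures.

v = 1.14 m/s

Spring PE converts entirely to kinetic energy: ½kx² = ½mv²
v = x√(k/m) = 0.149 × √(104/1.79) = 1.136 m/s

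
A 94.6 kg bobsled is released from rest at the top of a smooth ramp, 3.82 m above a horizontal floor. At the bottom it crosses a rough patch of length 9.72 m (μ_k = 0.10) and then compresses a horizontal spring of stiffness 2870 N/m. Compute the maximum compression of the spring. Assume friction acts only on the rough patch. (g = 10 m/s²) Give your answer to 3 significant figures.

Initial energy: E₁ = mgh = (94.6)(10)(3.82) = 3613.7 J
Friction removes W_f = μ_k mg d = (0.10)(94.6)(10)(9.72) = 919.5 J
Energy reaching the spring: E = 3613.7 − 919.5 = 2694.2 J
At max compression ½kx² = E ⇒ x = √(2E/k) = √(2 × 2694.2/2870) = 1.370 m

x = 1.37 m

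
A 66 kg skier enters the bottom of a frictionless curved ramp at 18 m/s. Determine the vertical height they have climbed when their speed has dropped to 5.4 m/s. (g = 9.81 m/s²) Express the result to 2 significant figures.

h = 15 m

Energy balance between the two points: ½mv₁² = ½mv₂² + mgh
h = (v₁² − v₂²)/(2g) = (18² − 5.4²)/(2 × 9.81) = 15.03 m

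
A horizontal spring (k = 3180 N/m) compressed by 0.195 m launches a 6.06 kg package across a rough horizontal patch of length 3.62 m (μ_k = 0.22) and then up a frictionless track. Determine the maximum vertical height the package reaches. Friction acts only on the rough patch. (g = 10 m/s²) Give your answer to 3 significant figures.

h = 0.201 m

Spring energy: E₀ = ½kx² = ½(3180)(0.195)² = 60.460 J
Friction: W_f = μ_k mg d = (0.22)(6.06)(10)(3.62) = 48.26 J
Energy at base of ramp: E = 60.460 − 48.26 = 12.198 J
At max height all remaining energy is PE: mgh = E ⇒ h = E/(mg) = 12.198/(6.06 × 10) = 0.2013 m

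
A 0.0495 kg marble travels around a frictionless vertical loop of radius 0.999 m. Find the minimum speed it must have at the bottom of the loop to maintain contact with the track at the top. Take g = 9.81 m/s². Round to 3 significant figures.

v = 7.00 m/s

At the top: mg = mv_top²/r ⇒ v_top² = gr = 9.800 m²/s²
Energy from bottom to top (height 2r): ½mv_bot² = ½mv_top² + mg(2r)
v_bot² = gr + 4gr = 5gr = 49.00
v_bot = √(5gr) = 7.000 m/s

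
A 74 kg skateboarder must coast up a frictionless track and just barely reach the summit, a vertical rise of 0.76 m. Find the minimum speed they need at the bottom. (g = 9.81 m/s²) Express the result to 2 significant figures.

At the top they are momentarily at rest, so all KE converts to PE: ½mv² = mgh
v = √(2gh) = √(2 × 9.81 × 0.76) = 3.862 m/s

v = 3.9 m/s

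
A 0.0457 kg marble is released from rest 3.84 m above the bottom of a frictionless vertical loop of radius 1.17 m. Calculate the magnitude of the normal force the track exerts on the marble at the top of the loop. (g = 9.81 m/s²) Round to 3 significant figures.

N = 0.701 N

Energy from release to top (height 2r): mgh = ½mv_top² + mg(2r)
v_top² = 2g(h − 2r) = 2(9.81)(3.84 − 2.340) = 29.430 m²/s²
At the top, both N and weight point toward the centre: N + mg = mv_top²/r
N = m(v_top²/r − g) = 0.0457(29.430/1.17 − 9.81) = 0.7012 N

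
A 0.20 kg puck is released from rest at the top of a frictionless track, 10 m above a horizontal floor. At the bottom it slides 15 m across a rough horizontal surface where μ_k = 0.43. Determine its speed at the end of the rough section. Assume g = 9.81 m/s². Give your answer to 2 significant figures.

Energy at the top = energy at the end + work done against friction:
mgh = ½mv² + μ_k m g d
W_f = μ_k mg d = (0.43)(0.20)(9.81)(15) = 12.65 J
½mv² = mgh − W_f = 19.620 − 12.65 = 6.9651 J
v = √(2 × 6.9651/0.20) = 8.346 m/s

v = 8.3 m/s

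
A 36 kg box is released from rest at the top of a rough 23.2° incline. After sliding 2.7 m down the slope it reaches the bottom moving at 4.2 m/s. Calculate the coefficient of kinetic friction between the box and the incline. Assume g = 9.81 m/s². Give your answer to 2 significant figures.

Energy balance down the incline: mg L sinθ − ½mv² = μ_k (mg cosθ) L
mgL sinθ = 375.64 J; ½mv² = 317.52 J
W_f = 375.64 − 317.52 = 58.12 J
μ_k = W_f/(mg cosθ · L) = 58.12/(324.6 × 2.7) = 0.06631

μ_k = 0.066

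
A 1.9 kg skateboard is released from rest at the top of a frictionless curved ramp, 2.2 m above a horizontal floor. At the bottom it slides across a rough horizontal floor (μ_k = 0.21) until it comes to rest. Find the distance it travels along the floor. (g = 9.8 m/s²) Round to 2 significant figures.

d = 10 m

Applying the work–energy principle:
At rest all PE has been dissipated by friction: mgh = μ_k m g d
d = h/μ_k = 2.2/0.21 = 10.48 m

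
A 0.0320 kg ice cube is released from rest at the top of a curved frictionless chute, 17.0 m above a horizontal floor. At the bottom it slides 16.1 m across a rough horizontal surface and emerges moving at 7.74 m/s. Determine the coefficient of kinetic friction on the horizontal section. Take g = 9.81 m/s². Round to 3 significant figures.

μ_k = 0.866

Energy at the top = energy at the end + work done against friction:
mgh = ½mv² + μ_k m g d
mgh = 5.3366 J; ½mv² = 0.95852 J
W_f = 5.3366 − 0.95852 = 4.378 J
μ_k = W_f/(mg·d) = 4.378/(0.3139 × 16.1) = 0.8662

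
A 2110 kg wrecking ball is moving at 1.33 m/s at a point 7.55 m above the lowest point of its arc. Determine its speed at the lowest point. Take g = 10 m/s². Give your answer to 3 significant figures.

v = 12.4 m/s

Equating total energy at the two states: ½mv₀² + mgh = ½mv²
v² = v₀² + 2gh = (1.33)² + 2(10)(7.55) = 152.77
v = √152.77 = 12.36 m/s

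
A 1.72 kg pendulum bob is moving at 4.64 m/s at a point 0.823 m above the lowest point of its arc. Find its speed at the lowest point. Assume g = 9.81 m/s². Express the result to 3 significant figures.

v = 6.14 m/s

Equating total energy at the two states: ½mv₀² + mgh = ½mv²
v² = v₀² + 2gh = (4.64)² + 2(9.81)(0.823) = 37.677
v = √37.677 = 6.138 m/s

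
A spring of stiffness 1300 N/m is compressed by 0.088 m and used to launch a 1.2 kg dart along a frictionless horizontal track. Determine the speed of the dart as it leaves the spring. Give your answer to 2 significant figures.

The dart leaves the spring when the spring is at natural length, so ½kx² = ½mv²
v = x√(k/m) = 0.088 × √(1300/1.2) = 2.896 m/s

v = 2.9 m/s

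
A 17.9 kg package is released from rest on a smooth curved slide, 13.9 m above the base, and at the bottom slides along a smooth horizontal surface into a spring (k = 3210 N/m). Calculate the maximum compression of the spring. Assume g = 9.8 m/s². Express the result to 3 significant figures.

x = 1.23 m

Gravitational PE at the top equals spring PE at max compression: mgh = ½kx²
x = √(2mgh/k) = √(2 × 17.9 × 9.8 × 13.9 / 3210) = 1.233 m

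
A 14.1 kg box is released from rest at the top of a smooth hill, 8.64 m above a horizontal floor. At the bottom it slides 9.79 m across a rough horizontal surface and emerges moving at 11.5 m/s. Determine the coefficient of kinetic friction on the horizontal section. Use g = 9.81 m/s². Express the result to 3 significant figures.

μ_k = 0.194

Applying the work–energy principle:
mgh = ½mv² + μ_k m g d
mgh = 1195.1 J; ½mv² = 932.36 J
W_f = 1195.1 − 932.36 = 262.7 J
μ_k = W_f/(mg·d) = 262.7/(138.3 × 9.79) = 0.1940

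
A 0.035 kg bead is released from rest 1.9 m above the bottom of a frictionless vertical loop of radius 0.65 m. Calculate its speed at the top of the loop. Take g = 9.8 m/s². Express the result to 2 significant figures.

Energy conservation: mgh = ½mv_top² + mg(2r)
v_top² = 2g(h − 2r) = 2(9.8)(1.9 − 1.300) = 11.76
v_top = 3.429 m/s

v = 3.4 m/s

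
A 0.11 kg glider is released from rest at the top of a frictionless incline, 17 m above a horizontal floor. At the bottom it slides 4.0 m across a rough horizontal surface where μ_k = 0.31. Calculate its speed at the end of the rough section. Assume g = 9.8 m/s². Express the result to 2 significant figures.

v = 18 m/s

Energy at the top = energy at the end + work done against friction:
mgh = ½mv² + μ_k m g d
W_f = μ_k mg d = (0.31)(0.11)(9.8)(4.0) = 1.337 J
½mv² = mgh − W_f = 18.326 − 1.337 = 16.989 J
v = √(2 × 16.989/0.11) = 17.58 m/s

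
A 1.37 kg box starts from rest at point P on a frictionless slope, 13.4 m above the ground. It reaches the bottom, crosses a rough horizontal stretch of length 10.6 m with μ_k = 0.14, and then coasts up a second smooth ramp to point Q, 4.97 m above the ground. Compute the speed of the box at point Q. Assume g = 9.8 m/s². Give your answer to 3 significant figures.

v = 11.7 m/s

Energy at P: mgh₁ = (1.37)(9.8)(13.4) = 179.91 J
Friction loss: W_f = μ_k mg d = 19.92 J
At Q: ½mv² + mgh₂ = mgh₁ − W_f
½mv² = 179.91 − 19.92 − 66.727 = 93.257 J
v = √(2 × 93.257/1.37) = 11.67 m/s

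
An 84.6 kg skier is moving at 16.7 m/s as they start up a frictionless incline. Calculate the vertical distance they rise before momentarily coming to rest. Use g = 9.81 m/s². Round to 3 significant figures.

Setting KE at the bottom equal to PE gained: ½mv² = mgh
h = v²/(2g) = 16.7²/(2 × 9.81) = 14.21 m

h = 14.2 m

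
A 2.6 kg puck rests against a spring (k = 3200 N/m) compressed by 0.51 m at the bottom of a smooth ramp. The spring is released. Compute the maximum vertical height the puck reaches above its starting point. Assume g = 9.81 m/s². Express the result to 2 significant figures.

At maximum height the puck is at rest, so ½kx² = mgh
h = kx²/(2mg) = (3200)(0.51)²/(2 × 2.6 × 9.81) = 16.32 m

h = 16 m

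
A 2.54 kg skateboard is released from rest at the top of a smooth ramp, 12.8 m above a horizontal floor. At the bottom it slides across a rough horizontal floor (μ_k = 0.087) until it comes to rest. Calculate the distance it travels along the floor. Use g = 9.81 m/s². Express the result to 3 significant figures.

d = 147 m

Applying the work–energy principle:
At rest all PE has been dissipated by friction: mgh = μ_k m g d
d = h/μ_k = 12.8/0.087 = 147.1 m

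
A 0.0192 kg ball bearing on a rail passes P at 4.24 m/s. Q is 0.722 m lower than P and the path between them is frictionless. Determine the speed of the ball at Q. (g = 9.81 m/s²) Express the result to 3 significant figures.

Mechanical energy is conserved (no friction): ½mv₀² + mgh = ½mv²
The mass cancels from both sides.
v² = v₀² + 2gh = (4.24)² + 2(9.81)(0.722) = 32.143
v = √32.143 = 5.670 m/s

v = 5.67 m/s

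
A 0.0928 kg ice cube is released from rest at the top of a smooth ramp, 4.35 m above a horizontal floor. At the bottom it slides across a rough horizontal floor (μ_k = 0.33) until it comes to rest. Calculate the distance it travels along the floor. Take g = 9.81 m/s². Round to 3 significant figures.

Energy bookkeeping (friction removes W_f = μ_k N d):
At rest all PE has been dissipated by friction: mgh = μ_k m g d
d = h/μ_k = 4.35/0.33 = 13.18 m

d = 13.2 m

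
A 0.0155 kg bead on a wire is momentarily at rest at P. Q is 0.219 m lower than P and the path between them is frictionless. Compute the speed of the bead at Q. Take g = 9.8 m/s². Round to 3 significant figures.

v = 2.07 m/s

By conservation of mechanical energy, mgh = ½mv²
v = √(2gh) = √(2 × 9.8 × 0.219) = √4.2924 = 2.072 m/s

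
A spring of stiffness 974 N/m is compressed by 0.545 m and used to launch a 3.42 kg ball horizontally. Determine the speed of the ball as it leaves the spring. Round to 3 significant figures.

v = 9.20 m/s

The ball leaves the spring when the spring is at natural length, so ½kx² = ½mv²
v = x√(k/m) = 0.545 × √(974/3.42) = 9.197 m/s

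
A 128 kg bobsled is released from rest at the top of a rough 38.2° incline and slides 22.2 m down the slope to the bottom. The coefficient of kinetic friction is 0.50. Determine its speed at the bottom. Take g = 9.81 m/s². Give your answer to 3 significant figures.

Taking the bottom as reference, mgh = ½mv² + μ_k N L with h = L sinθ, N = mg cosθ:
mgh = mgL sinθ = (128)(9.81)(22.2)sin38.2° = 17239 J
W_f = μ_k mg cosθ · L = (0.50)(128)(9.81)cos38.2°·22.2 = 10953 J
½mv² = 17239 − 10953 = 6285.5 J
v = √(2 × 6285.5/128) = 9.910 m/s

v = 9.91 m/s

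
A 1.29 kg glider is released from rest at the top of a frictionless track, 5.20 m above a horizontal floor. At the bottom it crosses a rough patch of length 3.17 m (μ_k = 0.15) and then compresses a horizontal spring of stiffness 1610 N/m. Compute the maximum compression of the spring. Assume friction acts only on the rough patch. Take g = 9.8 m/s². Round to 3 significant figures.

Initial energy: E₁ = mgh = (1.29)(9.8)(5.20) = 65.738 J
Friction removes W_f = μ_k mg d = (0.15)(1.29)(9.8)(3.17) = 6.011 J
Energy reaching the spring: E = 65.738 − 6.011 = 59.727 J
At max compression ½kx² = E ⇒ x = √(2E/k) = √(2 × 59.727/1610) = 0.2724 m

x = 0.272 m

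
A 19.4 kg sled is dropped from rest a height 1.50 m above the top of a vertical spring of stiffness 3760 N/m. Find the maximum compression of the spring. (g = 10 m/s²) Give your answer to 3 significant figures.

x = 0.448 m

Measuring PE from the top of the relaxed spring, at max compression the sled has dropped H + x with zero KE, so:
mg(H + x) = ½kx²
½(3760)x² − (19.4)(10)x − (19.4)(10)(1.50) = 0
1880x² − 194.0x − 291.0 = 0
x = [194.0 + √(37636 + 2.1883e+06)]/(2 × 1880) = 0.4484 m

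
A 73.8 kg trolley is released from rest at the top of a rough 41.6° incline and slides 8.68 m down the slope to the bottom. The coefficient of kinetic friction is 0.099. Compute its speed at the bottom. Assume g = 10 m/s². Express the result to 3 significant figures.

v = 10.1 m/s

Work–energy: mg(L sinθ) − μ_k(mg cosθ)L = ½mv²
mgh = mgL sinθ = (73.8)(10)(8.68)sin41.6° = 4253.0 J
W_f = μ_k mg cosθ · L = (0.099)(73.8)(10)cos41.6°·8.68 = 474.2 J
½mv² = 4253.0 − 474.2 = 3778.8 J
v = √(2 × 3778.8/73.8) = 10.12 m/s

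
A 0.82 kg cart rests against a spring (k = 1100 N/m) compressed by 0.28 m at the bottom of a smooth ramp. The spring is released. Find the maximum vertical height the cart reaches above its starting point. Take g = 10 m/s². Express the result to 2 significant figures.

At maximum height the cart is at rest, so ½kx² = mgh
h = kx²/(2mg) = (1100)(0.28)²/(2 × 0.82 × 10) = 5.259 m

h = 5.3 m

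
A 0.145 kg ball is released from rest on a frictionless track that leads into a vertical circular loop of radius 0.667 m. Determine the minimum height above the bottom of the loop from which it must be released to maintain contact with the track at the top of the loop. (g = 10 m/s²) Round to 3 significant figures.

h = 1.67 m

At the top, for minimum speed gravity alone supplies the centripetal force: mg = mv_top²/r ⇒ v_top² = gr = 6.670 m²/s²
Energy conservation from release height h to the top (height 2r): mgh = ½mv_top² + mg(2r)
h = v_top²/(2g) + 2r = r/2 + 2r = 5r/2 = 1.667 m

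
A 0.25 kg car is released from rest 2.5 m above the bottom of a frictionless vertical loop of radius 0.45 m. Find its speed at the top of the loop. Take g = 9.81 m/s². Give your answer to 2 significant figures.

v = 5.6 m/s

Energy conservation: mgh = ½mv_top² + mg(2r)
v_top² = 2g(h − 2r) = 2(9.81)(2.5 − 0.9000) = 31.39
v_top = 5.603 m/s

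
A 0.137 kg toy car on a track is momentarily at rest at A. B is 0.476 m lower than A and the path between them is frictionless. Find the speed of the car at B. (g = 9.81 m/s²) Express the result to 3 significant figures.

Mechanical energy is conserved (no friction): mgh = ½mv²
The mass cancels from both sides.
v = √(2gh) = √(2 × 9.81 × 0.476) = √9.3391 = 3.056 m/s

v = 3.06 m/s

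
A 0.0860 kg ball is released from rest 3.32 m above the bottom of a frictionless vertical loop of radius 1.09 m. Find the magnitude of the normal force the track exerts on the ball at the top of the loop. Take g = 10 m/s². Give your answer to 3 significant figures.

N = 0.939 N

Energy from release to top (height 2r): mgh = ½mv_top² + mg(2r)
v_top² = 2g(h − 2r) = 2(10)(3.32 − 2.180) = 22.800 m²/s²
At the top, both N and weight point toward the centre: N + mg = mv_top²/r
N = m(v_top²/r − g) = 0.0860(22.800/1.09 − 10) = 0.9389 N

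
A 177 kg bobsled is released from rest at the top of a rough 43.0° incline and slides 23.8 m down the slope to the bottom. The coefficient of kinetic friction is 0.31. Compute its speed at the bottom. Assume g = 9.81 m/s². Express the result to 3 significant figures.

v = 14.6 m/s

Work–energy: mg(L sinθ) − μ_k(mg cosθ)L = ½mv²
mgh = mgL sinθ = (177)(9.81)(23.8)sin43.0° = 28184 J
W_f = μ_k mg cosθ · L = (0.31)(177)(9.81)cos43.0°·23.8 = 9369 J
½mv² = 28184 − 9369 = 18815 J
v = √(2 × 18815/177) = 14.58 m/s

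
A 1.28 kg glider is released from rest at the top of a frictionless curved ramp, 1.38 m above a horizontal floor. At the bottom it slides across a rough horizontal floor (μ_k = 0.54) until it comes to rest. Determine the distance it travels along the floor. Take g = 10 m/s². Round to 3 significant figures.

Applying the work–energy principle:
At rest all PE has been dissipated by friction: mgh = μ_k m g d
d = h/μ_k = 1.38/0.54 = 2.556 m

d = 2.56 m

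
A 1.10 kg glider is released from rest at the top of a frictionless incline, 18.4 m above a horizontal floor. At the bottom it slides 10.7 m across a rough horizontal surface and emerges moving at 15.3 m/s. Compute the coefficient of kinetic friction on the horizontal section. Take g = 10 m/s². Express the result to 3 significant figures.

Applying the work–energy principle:
mgh = ½mv² + μ_k m g d
mgh = 202.40 J; ½mv² = 128.75 J
W_f = 202.40 − 128.75 = 73.65 J
μ_k = W_f/(mg·d) = 73.65/(11.00 × 10.7) = 0.6257

μ_k = 0.626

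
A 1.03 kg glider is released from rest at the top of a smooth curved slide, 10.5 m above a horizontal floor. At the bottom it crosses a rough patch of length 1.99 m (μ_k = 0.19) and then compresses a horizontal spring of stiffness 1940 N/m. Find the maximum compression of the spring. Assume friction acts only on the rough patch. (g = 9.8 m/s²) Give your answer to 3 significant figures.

x = 0.325 m

Initial energy: E₁ = mgh = (1.03)(9.8)(10.5) = 105.99 J
Friction removes W_f = μ_k mg d = (0.19)(1.03)(9.8)(1.99) = 3.817 J
Energy reaching the spring: E = 105.99 − 3.817 = 102.17 J
At max compression ½kx² = E ⇒ x = √(2E/k) = √(2 × 102.17/1940) = 0.3245 m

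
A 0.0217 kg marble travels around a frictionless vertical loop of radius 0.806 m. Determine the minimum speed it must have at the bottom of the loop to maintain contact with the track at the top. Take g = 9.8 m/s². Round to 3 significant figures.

At the top: mg = mv_top²/r ⇒ v_top² = gr = 7.899 m²/s²
Energy from bottom to top (height 2r): ½mv_bot² = ½mv_top² + mg(2r)
v_bot² = gr + 4gr = 5gr = 39.49
v_bot = √(5gr) = 6.284 m/s

v = 6.28 m/s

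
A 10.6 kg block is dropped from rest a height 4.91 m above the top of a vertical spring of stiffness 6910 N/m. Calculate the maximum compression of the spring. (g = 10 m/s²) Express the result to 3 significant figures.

x = 0.404 m

Let x be the compression. The total drop is H + x, and the block is instantaneously at rest at max compression, so energy conservation gives:
mg(H + x) = ½kx²
½(6910)x² − (10.6)(10)x − (10.6)(10)(4.91) = 0
3455x² − 106.0x − 520.5 = 0
x = [106.0 + √(11236 + 7.1928e+06)]/(2 × 3455) = 0.4038 m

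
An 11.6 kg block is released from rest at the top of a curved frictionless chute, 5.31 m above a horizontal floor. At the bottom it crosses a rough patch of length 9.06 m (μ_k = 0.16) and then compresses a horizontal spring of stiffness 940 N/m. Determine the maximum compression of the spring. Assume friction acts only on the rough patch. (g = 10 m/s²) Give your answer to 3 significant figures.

x = 0.976 m

Initial energy: E₁ = mgh = (11.6)(10)(5.31) = 615.96 J
Friction removes W_f = μ_k mg d = (0.16)(11.6)(10)(9.06) = 168.2 J
Energy reaching the spring: E = 615.96 − 168.2 = 447.81 J
At max compression ½kx² = E ⇒ x = √(2E/k) = √(2 × 447.81/940) = 0.9761 m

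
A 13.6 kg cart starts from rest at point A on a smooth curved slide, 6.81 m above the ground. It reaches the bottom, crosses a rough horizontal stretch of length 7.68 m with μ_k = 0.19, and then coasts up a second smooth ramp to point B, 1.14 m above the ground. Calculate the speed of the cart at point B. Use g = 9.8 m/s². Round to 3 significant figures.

Energy at A: mgh₁ = (13.6)(9.8)(6.81) = 907.64 J
Friction loss: W_f = μ_k mg d = 194.5 J
At B: ½mv² + mgh₂ = mgh₁ − W_f
½mv² = 907.64 − 194.5 − 151.94 = 561.22 J
v = √(2 × 561.22/13.6) = 9.085 m/s

v = 9.08 m/s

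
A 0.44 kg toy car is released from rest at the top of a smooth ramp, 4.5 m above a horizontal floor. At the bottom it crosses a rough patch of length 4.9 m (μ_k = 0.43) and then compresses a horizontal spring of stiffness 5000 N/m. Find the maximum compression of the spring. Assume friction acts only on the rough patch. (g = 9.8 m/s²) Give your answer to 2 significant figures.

x = 0.064 m

Initial energy: E₁ = mgh = (0.44)(9.8)(4.5) = 19.404 J
Friction removes W_f = μ_k mg d = (0.43)(0.44)(9.8)(4.9) = 9.085 J
Energy reaching the spring: E = 19.404 − 9.085 = 10.319 J
At max compression ½kx² = E ⇒ x = √(2E/k) = √(2 × 10.319/5000) = 0.06425 m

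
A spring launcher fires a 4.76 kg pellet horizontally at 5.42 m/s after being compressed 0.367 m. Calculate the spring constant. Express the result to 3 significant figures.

Spring PE at full compression equals KE at release: ½kx² = ½mv²
k = mv²/x² = (4.76)(5.42)²/(0.367)² = 1038 N/m

k = 1040 N/m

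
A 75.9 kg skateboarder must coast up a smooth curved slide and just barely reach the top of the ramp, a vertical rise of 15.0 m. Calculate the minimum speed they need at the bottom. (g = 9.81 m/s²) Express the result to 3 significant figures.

v = 17.2 m/s

At the top they are momentarily at rest, so all KE converts to PE: ½mv² = mgh
v = √(2gh) = √(2 × 9.81 × 15.0) = 17.16 m/s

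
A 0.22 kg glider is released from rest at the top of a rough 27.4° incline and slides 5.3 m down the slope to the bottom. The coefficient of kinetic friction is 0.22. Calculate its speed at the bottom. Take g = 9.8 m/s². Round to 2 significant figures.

v = 5.2 m/s

Taking the bottom as reference, mgh = ½mv² + μ_k N L with h = L sinθ, N = mg cosθ:
mgh = mgL sinθ = (0.22)(9.8)(5.3)sin27.4° = 5.2586 J
W_f = μ_k mg cosθ · L = (0.22)(0.22)(9.8)cos27.4°·5.3 = 2.232 J
½mv² = 5.2586 − 2.232 = 3.0267 J
v = √(2 × 3.0267/0.22) = 5.246 m/s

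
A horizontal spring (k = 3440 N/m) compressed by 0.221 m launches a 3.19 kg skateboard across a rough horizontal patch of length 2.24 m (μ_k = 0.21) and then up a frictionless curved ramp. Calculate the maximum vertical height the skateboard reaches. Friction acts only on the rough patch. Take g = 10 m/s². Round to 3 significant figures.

h = 2.16 m

Spring energy: E₀ = ½kx² = ½(3440)(0.221)² = 84.007 J
Friction: W_f = μ_k mg d = (0.21)(3.19)(10)(2.24) = 15.01 J
Energy at base of ramp: E = 84.007 − 15.01 = 69.001 J
At max height all remaining energy is PE: mgh = E ⇒ h = E/(mg) = 69.001/(3.19 × 10) = 2.163 m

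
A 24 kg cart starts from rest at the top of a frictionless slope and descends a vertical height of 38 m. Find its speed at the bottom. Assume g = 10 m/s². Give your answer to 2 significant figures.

Energy conservation between the two points: mgh = ½mv²
The mass cancels from both sides.
v = √(2gh) = √(2 × 10 × 38) = √760.00 = 27.57 m/s

v = 28 m/s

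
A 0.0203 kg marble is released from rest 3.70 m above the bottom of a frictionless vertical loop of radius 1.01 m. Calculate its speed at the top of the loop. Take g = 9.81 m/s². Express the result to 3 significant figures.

Energy conservation: mgh = ½mv_top² + mg(2r)
v_top² = 2g(h − 2r) = 2(9.81)(3.70 − 2.020) = 32.96
v_top = 5.741 m/s

v = 5.74 m/s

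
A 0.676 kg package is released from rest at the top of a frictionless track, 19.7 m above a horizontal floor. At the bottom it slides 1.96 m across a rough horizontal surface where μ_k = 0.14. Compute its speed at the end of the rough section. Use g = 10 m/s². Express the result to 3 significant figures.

v = 19.7 m/s

Energy bookkeeping (friction removes W_f = μ_k N d):
mgh = ½mv² + μ_k m g d
W_f = μ_k mg d = (0.14)(0.676)(10)(1.96) = 1.855 J
½mv² = mgh − W_f = 133.17 − 1.855 = 131.32 J
v = √(2 × 131.32/0.676) = 19.71 m/s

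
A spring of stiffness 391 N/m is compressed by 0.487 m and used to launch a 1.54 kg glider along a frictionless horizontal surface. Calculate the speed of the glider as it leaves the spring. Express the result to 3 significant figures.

v = 7.76 m/s

Spring PE converts entirely to kinetic energy: ½kx² = ½mv²
v = x√(k/m) = 0.487 × √(391/1.54) = 7.760 m/s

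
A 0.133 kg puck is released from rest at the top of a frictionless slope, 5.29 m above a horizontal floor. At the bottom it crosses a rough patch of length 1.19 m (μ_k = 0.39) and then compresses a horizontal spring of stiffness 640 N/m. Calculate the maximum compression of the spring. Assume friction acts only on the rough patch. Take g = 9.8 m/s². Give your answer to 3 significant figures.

x = 0.140 m

Initial energy: E₁ = mgh = (0.133)(9.8)(5.29) = 6.8950 J
Friction removes W_f = μ_k mg d = (0.39)(0.133)(9.8)(1.19) = 0.6049 J
Energy reaching the spring: E = 6.8950 − 0.6049 = 6.2901 J
At max compression ½kx² = E ⇒ x = √(2E/k) = √(2 × 6.2901/640) = 0.1402 m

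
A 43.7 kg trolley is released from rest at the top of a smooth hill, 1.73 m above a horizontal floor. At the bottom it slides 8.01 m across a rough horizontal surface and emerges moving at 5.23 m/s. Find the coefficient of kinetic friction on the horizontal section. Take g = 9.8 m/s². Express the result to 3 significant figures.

Energy bookkeeping (friction removes W_f = μ_k N d):
mgh = ½mv² + μ_k m g d
mgh = 740.89 J; ½mv² = 597.66 J
W_f = 740.89 − 597.66 = 143.2 J
μ_k = W_f/(mg·d) = 143.2/(428.3 × 8.01) = 0.04175

μ_k = 0.0418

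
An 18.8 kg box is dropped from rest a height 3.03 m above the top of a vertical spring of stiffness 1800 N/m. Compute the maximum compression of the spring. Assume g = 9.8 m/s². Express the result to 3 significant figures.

x = 0.897 m

Take the reference level at the top of the uncompressed spring. At max compression the box has fallen H + x and is momentarily at rest:
mg(H + x) = ½kx²
½(1800)x² − (18.8)(9.8)x − (18.8)(9.8)(3.03) = 0
900.0x² − 184.2x − 558.2 = 0
x = [184.2 + √(33944 + 2.0097e+06)]/(2 × 900.0) = 0.8966 m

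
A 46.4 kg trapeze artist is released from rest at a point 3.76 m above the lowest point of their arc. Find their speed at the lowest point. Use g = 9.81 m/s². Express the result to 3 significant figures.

v = 8.59 m/s

Equating total energy at the two states: mgh = ½mv²
v = √(2gh) = √(2 × 9.81 × 3.76) = √73.771 = 8.589 m/s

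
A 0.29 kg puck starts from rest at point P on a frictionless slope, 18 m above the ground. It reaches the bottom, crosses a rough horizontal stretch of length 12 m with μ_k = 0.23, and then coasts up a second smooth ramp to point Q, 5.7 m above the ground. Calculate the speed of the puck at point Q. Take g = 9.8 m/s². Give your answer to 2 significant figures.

v = 14 m/s

Energy at P: mgh₁ = (0.29)(9.8)(18) = 51.156 J
Friction loss: W_f = μ_k mg d = 7.844 J
At Q: ½mv² + mgh₂ = mgh₁ − W_f
½mv² = 51.156 − 7.844 − 16.199 = 27.113 J
v = √(2 × 27.113/0.29) = 13.67 m/s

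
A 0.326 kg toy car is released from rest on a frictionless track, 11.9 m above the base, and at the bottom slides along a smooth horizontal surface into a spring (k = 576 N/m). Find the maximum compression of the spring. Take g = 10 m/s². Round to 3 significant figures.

Gravitational PE at the top equals spring PE at max compression: mgh = ½kx²
x = √(2mgh/k) = √(2 × 0.326 × 10 × 11.9 / 576) = 0.3670 m

x = 0.367 m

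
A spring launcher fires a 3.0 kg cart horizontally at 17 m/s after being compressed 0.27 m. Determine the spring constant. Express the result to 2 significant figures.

Energy stored in the spring equals the launch KE: ½kx² = ½mv²
k = mv²/x² = (3.0)(17)²/(0.27)² = 11893 N/m

k = 12000 N/m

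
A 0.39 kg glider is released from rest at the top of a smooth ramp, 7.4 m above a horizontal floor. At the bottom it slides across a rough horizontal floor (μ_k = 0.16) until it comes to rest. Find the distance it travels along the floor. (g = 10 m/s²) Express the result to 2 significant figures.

Energy bookkeeping (friction removes W_f = μ_k N d):
At rest all PE has been dissipated by friction: mgh = μ_k m g d
d = h/μ_k = 7.4/0.16 = 46.25 m

d = 46 m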